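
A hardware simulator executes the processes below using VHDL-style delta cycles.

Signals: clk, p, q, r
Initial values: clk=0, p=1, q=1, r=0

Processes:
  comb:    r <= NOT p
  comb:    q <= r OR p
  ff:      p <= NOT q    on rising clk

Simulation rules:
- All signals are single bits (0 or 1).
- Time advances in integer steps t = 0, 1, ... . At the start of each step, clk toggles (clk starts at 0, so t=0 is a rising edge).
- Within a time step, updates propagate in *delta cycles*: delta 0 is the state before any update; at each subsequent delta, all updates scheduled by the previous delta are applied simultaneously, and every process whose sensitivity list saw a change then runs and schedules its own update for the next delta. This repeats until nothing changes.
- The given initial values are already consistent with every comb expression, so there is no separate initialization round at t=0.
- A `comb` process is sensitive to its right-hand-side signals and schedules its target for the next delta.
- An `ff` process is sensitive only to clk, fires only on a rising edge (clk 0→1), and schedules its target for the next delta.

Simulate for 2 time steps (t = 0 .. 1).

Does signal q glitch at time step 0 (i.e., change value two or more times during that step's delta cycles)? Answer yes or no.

t0.Δ0 r=0 p=1 clk=0 q=1
t0.Δ1 r=0 p=1 clk=1 q=1
t0.Δ2 r=0 p=0 clk=1 q=1
t0.Δ3 r=1 p=0 clk=1 q=0
t0.Δ4 r=1 p=0 clk=1 q=1
t1.Δ0 r=1 p=0 clk=1 q=1
t1.Δ1 r=1 p=0 clk=0 q=1

yes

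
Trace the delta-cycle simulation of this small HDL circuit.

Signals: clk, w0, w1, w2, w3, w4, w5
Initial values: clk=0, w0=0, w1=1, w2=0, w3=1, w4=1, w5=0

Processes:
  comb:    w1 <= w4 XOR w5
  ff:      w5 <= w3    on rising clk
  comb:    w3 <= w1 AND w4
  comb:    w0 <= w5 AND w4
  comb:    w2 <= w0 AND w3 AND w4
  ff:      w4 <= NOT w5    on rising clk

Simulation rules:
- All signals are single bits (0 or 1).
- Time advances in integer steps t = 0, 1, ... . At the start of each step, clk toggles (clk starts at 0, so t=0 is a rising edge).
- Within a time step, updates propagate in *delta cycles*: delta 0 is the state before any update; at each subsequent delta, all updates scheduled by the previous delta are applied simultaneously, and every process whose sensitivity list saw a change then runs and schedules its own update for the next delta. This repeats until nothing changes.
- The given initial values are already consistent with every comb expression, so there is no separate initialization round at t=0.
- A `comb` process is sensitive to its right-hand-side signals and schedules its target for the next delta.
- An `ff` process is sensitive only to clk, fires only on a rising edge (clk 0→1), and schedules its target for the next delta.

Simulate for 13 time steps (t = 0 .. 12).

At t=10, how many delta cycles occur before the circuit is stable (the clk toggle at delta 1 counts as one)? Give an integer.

4

[bits: w4,w0,w1,w3,clk,w5,w2]
t=0: Δ0=1011000 Δ1=1011100 Δ2=1011110 Δ3=1101110 Δ4=1100111 Δ5=1100110 | 5Δ
t=1: Δ0=1100110 Δ1=1100010 | 1Δ
t=2: Δ0=1100010 Δ1=1100110 Δ2=0100100 Δ3=0000100 | 3Δ
t=3: Δ0=0000100 Δ1=0000000 | 1Δ
t=4: Δ0=0000000 Δ1=0000100 Δ2=1000100 Δ3=1010100 Δ4=1011100 | 4Δ
t=5: Δ0=1011100 Δ1=1011000 | 1Δ
t=6: Δ0=1011000 Δ1=1011100 Δ2=1011110 Δ3=1101110 Δ4=1100111 Δ5=1100110 | 5Δ
t=7: Δ0=1100110 Δ1=1100010 | 1Δ
t=8: Δ0=1100010 Δ1=1100110 Δ2=0100100 Δ3=0000100 | 3Δ
t=9: Δ0=0000100 Δ1=0000000 | 1Δ
t=10: Δ0=0000000 Δ1=0000100 Δ2=1000100 Δ3=1010100 Δ4=1011100 | 4Δ
t=11: Δ0=1011100 Δ1=1011000 | 1Δ
t=12: Δ0=1011000 Δ1=1011100 Δ2=1011110 Δ3=1101110 Δ4=1100111 Δ5=1100110 | 5Δ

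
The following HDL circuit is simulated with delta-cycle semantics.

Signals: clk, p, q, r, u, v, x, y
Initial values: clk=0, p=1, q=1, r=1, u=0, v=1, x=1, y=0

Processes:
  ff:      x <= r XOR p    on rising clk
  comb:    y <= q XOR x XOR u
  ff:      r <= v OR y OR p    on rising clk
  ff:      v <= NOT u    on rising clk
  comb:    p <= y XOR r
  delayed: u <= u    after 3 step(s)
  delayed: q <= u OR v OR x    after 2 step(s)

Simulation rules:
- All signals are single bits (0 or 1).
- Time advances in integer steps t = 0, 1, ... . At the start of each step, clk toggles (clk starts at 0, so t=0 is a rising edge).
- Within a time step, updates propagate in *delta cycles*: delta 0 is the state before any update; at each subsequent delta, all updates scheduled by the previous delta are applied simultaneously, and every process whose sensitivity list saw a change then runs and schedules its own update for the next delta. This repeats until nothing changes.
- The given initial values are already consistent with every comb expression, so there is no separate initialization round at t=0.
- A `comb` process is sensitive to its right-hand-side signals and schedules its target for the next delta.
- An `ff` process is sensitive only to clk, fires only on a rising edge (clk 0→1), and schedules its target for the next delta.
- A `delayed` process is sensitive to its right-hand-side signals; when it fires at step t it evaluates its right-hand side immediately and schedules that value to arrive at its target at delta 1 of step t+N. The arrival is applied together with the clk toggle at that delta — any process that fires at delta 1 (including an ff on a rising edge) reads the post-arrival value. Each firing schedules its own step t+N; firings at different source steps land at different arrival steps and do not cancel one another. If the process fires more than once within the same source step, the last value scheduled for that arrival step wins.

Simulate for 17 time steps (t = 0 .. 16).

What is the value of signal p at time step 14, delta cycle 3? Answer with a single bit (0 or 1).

0

[bits: y,clk,x,r,p,u,v,q]
t=0: Δ0=00111011 Δ1=01111011 Δ2=01011011 Δ3=11011011 Δ4=11010011 | 4Δ
t=1: Δ0=11010011 Δ1=10010011 | 1Δ
t=2: Δ0=10010011 Δ1=11010011 Δ2=11110011 Δ3=01110011 Δ4=01111011 | 4Δ
t=3: Δ0=01111011 Δ1=00111011 | 1Δ
t=4: Δ0=00111011 Δ1=01111011 Δ2=01011011 Δ3=11011011 Δ4=11010011 | 4Δ
t=5: Δ0=11010011 Δ1=10010011 | 1Δ
t=6: Δ0=10010011 Δ1=11010011 Δ2=11110011 Δ3=01110011 Δ4=01111011 | 4Δ
t=7: Δ0=01111011 Δ1=00111011 | 1Δ
t=8: Δ0=00111011 Δ1=01111011 Δ2=01011011 Δ3=11011011 Δ4=11010011 | 4Δ
t=9: Δ0=11010011 Δ1=10010011 | 1Δ
t=10: Δ0=10010011 Δ1=11010011 Δ2=11110011 Δ3=01110011 Δ4=01111011 | 4Δ
t=11: Δ0=01111011 Δ1=00111011 | 1Δ
t=12: Δ0=00111011 Δ1=01111011 Δ2=01011011 Δ3=11011011 Δ4=11010011 | 4Δ
t=13: Δ0=11010011 Δ1=10010011 | 1Δ
t=14: Δ0=10010011 Δ1=11010011 Δ2=11110011 Δ3=01110011 Δ4=01111011 | 4Δ
t=15: Δ0=01111011 Δ1=00111011 | 1Δ
t=16: Δ0=00111011 Δ1=01111011 Δ2=01011011 Δ3=11011011 Δ4=11010011 | 4Δ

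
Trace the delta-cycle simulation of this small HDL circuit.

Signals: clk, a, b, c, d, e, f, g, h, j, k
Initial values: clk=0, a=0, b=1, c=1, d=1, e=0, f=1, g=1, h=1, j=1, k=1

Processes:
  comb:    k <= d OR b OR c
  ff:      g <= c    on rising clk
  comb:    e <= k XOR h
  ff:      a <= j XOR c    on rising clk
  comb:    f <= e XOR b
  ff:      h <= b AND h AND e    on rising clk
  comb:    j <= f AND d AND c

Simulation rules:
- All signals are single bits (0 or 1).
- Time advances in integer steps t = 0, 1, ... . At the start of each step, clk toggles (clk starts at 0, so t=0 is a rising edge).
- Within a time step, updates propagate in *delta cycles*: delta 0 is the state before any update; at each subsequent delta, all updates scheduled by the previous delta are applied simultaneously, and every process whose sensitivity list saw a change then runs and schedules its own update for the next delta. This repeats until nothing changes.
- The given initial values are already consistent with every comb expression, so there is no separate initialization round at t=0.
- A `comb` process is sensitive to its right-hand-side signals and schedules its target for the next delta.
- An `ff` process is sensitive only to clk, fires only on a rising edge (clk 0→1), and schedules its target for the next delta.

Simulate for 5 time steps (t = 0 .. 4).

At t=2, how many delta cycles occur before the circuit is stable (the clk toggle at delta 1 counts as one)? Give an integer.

2

t=0 Δ0: d=1 j=1 e=0 c=1 k=1 h=1 a=0 b=1 clk=0 g=1 f=1
  Δ1: clk:0→1
  Δ2: h:1→0
  Δ3: e:0→1
  Δ4: f:1→0
  Δ5: j:1→0
  (5Δ to stable)
t=1 Δ0: d=1 j=0 e=1 c=1 k=1 h=0 a=0 b=1 clk=1 g=1 f=0
  Δ1: clk:1→0
  (1Δ to stable)
t=2 Δ0: d=1 j=0 e=1 c=1 k=1 h=0 a=0 b=1 clk=0 g=1 f=0
  Δ1: clk:0→1
  Δ2: a:0→1
  (2Δ to stable)
t=3 Δ0: d=1 j=0 e=1 c=1 k=1 h=0 a=1 b=1 clk=1 g=1 f=0
  Δ1: clk:1→0
  (1Δ to stable)
t=4 Δ0: d=1 j=0 e=1 c=1 k=1 h=0 a=1 b=1 clk=0 g=1 f=0
  Δ1: clk:0→1
  (1Δ to stable)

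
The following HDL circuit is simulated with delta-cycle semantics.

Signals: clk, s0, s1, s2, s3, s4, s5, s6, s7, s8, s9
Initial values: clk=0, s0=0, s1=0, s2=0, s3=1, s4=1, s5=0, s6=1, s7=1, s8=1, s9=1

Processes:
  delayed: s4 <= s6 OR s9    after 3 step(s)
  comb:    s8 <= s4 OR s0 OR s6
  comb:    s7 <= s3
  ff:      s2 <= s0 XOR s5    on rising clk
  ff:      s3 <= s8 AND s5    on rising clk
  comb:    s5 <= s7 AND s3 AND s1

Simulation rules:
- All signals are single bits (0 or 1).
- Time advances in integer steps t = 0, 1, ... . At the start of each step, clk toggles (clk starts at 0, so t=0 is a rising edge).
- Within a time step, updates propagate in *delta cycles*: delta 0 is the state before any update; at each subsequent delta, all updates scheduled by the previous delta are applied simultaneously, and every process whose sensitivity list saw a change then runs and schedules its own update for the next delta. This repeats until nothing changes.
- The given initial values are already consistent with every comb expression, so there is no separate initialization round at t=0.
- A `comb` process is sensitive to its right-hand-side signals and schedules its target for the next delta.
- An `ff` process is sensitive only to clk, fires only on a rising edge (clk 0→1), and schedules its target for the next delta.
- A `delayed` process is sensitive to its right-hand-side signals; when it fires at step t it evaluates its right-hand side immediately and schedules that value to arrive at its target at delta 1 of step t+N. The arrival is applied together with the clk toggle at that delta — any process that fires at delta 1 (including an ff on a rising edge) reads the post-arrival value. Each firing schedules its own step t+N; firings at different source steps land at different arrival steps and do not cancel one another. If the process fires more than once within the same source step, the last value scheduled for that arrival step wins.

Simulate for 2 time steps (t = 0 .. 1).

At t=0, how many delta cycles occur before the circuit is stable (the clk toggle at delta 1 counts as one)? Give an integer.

3

t0.Δ0 s6=1 s0=0 s3=1 s7=1 s9=1 s4=1 clk=0 s2=0 s5=0 s1=0 s8=1
t0.Δ1 s6=1 s0=0 s3=1 s7=1 s9=1 s4=1 clk=1 s2=0 s5=0 s1=0 s8=1
t0.Δ2 s6=1 s0=0 s3=0 s7=1 s9=1 s4=1 clk=1 s2=0 s5=0 s1=0 s8=1
t0.Δ3 s6=1 s0=0 s3=0 s7=0 s9=1 s4=1 clk=1 s2=0 s5=0 s1=0 s8=1
t1.Δ0 s6=1 s0=0 s3=0 s7=0 s9=1 s4=1 clk=1 s2=0 s5=0 s1=0 s8=1
t1.Δ1 s6=1 s0=0 s3=0 s7=0 s9=1 s4=1 clk=0 s2=0 s5=0 s1=0 s8=1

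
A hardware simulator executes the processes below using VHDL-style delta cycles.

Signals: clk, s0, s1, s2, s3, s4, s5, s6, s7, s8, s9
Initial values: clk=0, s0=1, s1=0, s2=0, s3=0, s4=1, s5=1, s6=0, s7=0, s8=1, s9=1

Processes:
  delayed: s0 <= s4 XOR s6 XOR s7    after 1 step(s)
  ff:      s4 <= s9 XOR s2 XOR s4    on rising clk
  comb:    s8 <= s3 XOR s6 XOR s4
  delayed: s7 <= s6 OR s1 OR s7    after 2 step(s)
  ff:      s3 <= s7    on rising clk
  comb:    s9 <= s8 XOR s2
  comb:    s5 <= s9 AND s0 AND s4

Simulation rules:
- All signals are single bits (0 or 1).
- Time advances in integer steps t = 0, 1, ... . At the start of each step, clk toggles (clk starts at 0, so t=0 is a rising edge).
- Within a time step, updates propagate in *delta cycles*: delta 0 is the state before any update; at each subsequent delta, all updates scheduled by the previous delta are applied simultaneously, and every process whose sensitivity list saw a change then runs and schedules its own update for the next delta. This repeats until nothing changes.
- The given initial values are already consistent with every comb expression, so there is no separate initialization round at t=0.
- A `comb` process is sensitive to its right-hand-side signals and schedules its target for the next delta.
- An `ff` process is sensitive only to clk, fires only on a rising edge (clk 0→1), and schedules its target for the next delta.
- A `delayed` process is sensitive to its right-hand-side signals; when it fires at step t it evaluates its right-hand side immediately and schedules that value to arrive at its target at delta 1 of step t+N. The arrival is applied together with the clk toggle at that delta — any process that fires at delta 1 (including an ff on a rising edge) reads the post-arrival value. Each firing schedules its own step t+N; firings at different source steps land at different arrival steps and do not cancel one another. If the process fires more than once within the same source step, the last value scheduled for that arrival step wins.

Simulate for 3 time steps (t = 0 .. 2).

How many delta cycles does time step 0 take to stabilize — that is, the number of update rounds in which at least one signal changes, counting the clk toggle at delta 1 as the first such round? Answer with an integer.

t0.Δ0 s0=1 s2=0 s5=1 clk=0 s4=1 s9=1 s6=0 s3=0 s1=0 s7=0 s8=1
t0.Δ1 s0=1 s2=0 s5=1 clk=1 s4=1 s9=1 s6=0 s3=0 s1=0 s7=0 s8=1
t0.Δ2 s0=1 s2=0 s5=1 clk=1 s4=0 s9=1 s6=0 s3=0 s1=0 s7=0 s8=1
t0.Δ3 s0=1 s2=0 s5=0 clk=1 s4=0 s9=1 s6=0 s3=0 s1=0 s7=0 s8=0
t0.Δ4 s0=1 s2=0 s5=0 clk=1 s4=0 s9=0 s6=0 s3=0 s1=0 s7=0 s8=0
t1.Δ0 s0=1 s2=0 s5=0 clk=1 s4=0 s9=0 s6=0 s3=0 s1=0 s7=0 s8=0
t1.Δ1 s0=0 s2=0 s5=0 clk=0 s4=0 s9=0 s6=0 s3=0 s1=0 s7=0 s8=0
t2.Δ0 s0=0 s2=0 s5=0 clk=0 s4=0 s9=0 s6=0 s3=0 s1=0 s7=0 s8=0
t2.Δ1 s0=0 s2=0 s5=0 clk=1 s4=0 s9=0 s6=0 s3=0 s1=0 s7=0 s8=0

4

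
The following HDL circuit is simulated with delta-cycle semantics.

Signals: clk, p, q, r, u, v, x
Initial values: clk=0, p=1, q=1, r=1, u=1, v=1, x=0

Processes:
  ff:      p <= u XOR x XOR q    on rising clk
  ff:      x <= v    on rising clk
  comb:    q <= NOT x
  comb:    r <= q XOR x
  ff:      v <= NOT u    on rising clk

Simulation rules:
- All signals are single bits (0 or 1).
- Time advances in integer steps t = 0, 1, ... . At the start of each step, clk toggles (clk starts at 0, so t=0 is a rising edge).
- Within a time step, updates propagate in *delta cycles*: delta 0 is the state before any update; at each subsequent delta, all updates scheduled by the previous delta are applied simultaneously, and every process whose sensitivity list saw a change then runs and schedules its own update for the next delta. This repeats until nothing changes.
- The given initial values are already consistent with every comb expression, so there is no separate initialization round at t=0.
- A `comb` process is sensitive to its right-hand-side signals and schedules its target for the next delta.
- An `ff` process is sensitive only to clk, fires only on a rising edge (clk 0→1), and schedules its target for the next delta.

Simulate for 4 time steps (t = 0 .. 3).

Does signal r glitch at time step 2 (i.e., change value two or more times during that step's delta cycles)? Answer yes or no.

yes

[bits: clk,u,v,q,p,r,x]
t=0: Δ0=0111110 Δ1=1111110 Δ2=1101011 Δ3=1100001 Δ4=1100011 | 4Δ
t=1: Δ0=1100011 Δ1=0100011 | 1Δ
t=2: Δ0=0100011 Δ1=1100011 Δ2=1100010 Δ3=1101000 Δ4=1101010 | 4Δ
t=3: Δ0=1101010 Δ1=0101010 | 1Δ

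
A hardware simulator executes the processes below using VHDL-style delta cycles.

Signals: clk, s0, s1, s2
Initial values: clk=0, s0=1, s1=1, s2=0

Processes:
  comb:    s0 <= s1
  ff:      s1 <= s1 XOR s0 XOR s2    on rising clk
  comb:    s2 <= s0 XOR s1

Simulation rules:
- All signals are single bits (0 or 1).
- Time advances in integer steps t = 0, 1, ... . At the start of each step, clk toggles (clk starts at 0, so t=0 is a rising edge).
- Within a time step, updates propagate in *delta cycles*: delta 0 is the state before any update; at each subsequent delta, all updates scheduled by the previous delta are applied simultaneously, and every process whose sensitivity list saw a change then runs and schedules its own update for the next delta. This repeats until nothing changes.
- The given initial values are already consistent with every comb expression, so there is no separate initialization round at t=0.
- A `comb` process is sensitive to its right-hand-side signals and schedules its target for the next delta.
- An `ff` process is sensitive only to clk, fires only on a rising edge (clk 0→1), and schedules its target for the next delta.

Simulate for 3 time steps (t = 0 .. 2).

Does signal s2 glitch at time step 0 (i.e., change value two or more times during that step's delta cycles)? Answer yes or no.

yes

[bits: s2,s1,clk,s0]
t=0: Δ0=0101 Δ1=0111 Δ2=0011 Δ3=1010 Δ4=0010 | 4Δ
t=1: Δ0=0010 Δ1=0000 | 1Δ
t=2: Δ0=0000 Δ1=0010 | 1Δ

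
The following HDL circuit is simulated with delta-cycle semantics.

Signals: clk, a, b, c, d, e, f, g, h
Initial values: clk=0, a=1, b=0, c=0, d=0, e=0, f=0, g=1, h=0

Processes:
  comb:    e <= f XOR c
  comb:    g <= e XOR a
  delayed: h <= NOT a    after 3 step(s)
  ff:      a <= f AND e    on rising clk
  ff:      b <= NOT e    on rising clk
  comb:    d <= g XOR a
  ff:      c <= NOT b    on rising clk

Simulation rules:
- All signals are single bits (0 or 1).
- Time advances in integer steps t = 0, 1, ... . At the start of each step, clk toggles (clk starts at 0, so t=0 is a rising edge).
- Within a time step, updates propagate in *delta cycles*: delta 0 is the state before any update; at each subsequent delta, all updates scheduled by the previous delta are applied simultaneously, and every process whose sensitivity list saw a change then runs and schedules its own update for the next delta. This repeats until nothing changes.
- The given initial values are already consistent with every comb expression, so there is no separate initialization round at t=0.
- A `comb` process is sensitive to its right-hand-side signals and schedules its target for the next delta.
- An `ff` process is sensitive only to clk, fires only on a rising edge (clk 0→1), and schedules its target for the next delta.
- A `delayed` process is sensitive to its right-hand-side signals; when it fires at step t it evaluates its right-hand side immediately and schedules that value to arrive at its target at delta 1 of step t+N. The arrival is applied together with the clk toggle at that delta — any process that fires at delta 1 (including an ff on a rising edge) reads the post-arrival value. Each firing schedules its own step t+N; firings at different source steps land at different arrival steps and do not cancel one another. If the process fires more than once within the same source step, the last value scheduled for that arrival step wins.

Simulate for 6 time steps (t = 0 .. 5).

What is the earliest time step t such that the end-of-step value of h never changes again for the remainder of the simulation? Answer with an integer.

t=0 Δ0: e=0 c=0 f=0 d=0 g=1 clk=0 h=0 b=0 a=1
  Δ1: clk:0→1
  Δ2: c:0→1, b:0→1, a:1→0
  Δ3: e:0→1, d:0→1, g:1→0
  Δ4: d:1→0, g:0→1
  Δ5: d:0→1
  (5Δ to stable)
t=1 Δ0: e=1 c=1 f=0 d=1 g=1 clk=1 h=0 b=1 a=0
  Δ1: clk:1→0
  (1Δ to stable)
t=2 Δ0: e=1 c=1 f=0 d=1 g=1 clk=0 h=0 b=1 a=0
  Δ1: clk:0→1
  Δ2: c:1→0, b:1→0
  Δ3: e:1→0
  Δ4: g:1→0
  Δ5: d:1→0
  (5Δ to stable)
t=3 Δ0: e=0 c=0 f=0 d=0 g=0 clk=1 h=0 b=0 a=0
  Δ1: clk:1→0, h:0→1
  (1Δ to stable)
t=4 Δ0: e=0 c=0 f=0 d=0 g=0 clk=0 h=1 b=0 a=0
  Δ1: clk:0→1
  Δ2: c:0→1, b:0→1
  Δ3: e:0→1
  Δ4: g:0→1
  Δ5: d:0→1
  (5Δ to stable)
t=5 Δ0: e=1 c=1 f=0 d=1 g=1 clk=1 h=1 b=1 a=0
  Δ1: clk:1→0
  (1Δ to stable)

3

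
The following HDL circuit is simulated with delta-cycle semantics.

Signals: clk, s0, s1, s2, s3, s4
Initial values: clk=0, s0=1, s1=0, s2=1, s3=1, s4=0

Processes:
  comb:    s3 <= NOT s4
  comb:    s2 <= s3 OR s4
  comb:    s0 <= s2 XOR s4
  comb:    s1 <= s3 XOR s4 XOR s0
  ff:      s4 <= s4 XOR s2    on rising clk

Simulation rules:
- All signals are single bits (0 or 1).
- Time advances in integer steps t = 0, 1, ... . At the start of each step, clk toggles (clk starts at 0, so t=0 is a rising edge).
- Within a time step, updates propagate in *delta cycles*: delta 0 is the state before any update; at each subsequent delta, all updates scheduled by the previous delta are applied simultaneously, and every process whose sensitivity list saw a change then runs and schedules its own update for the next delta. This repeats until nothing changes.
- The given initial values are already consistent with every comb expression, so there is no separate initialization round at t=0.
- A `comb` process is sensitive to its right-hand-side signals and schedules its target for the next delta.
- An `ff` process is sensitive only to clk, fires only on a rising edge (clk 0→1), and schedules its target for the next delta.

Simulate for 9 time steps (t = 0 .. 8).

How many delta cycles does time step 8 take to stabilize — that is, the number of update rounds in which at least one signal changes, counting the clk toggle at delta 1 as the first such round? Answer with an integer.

3

[bits: s0,s3,s2,s4,s1,clk]
t=0: Δ0=111000 Δ1=111001 Δ2=111101 Δ3=001111 | 3Δ
t=1: Δ0=001111 Δ1=001110 | 1Δ
t=2: Δ0=001110 Δ1=001111 Δ2=001011 Δ3=110001 Δ4=011001 Δ5=111011 Δ6=111001 | 6Δ
t=3: Δ0=111001 Δ1=111000 | 1Δ
t=4: Δ0=111000 Δ1=111001 Δ2=111101 Δ3=001111 | 3Δ
t=5: Δ0=001111 Δ1=001110 | 1Δ
t=6: Δ0=001110 Δ1=001111 Δ2=001011 Δ3=110001 Δ4=011001 Δ5=111011 Δ6=111001 | 6Δ
t=7: Δ0=111001 Δ1=111000 | 1Δ
t=8: Δ0=111000 Δ1=111001 Δ2=111101 Δ3=001111 | 3Δ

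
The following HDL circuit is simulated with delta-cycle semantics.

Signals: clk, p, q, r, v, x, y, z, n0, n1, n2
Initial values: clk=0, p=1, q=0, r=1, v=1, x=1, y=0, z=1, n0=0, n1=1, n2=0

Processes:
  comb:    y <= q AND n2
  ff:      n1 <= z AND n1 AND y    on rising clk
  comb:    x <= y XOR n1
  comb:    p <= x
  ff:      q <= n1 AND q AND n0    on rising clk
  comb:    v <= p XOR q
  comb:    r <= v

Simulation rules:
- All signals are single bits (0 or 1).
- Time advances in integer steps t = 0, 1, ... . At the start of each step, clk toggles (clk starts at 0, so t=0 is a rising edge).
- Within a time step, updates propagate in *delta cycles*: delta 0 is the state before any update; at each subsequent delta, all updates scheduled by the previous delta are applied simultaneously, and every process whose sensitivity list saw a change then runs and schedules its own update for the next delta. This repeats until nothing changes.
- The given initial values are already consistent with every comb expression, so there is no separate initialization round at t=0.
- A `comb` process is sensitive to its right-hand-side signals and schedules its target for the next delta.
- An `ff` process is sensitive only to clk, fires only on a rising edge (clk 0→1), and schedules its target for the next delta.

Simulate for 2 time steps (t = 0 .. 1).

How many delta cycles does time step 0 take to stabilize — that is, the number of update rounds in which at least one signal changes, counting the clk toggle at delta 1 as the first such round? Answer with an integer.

6

t=0 Δ0: p=1 q=0 r=1 clk=0 z=1 n1=1 n2=0 y=0 x=1 v=1 n0=0
  Δ1: clk:0→1
  Δ2: n1:1→0
  Δ3: x:1→0
  Δ4: p:1→0
  Δ5: v:1→0
  Δ6: r:1→0
  (6Δ to stable)
t=1 Δ0: p=0 q=0 r=0 clk=1 z=1 n1=0 n2=0 y=0 x=0 v=0 n0=0
  Δ1: clk:1→0
  (1Δ to stable)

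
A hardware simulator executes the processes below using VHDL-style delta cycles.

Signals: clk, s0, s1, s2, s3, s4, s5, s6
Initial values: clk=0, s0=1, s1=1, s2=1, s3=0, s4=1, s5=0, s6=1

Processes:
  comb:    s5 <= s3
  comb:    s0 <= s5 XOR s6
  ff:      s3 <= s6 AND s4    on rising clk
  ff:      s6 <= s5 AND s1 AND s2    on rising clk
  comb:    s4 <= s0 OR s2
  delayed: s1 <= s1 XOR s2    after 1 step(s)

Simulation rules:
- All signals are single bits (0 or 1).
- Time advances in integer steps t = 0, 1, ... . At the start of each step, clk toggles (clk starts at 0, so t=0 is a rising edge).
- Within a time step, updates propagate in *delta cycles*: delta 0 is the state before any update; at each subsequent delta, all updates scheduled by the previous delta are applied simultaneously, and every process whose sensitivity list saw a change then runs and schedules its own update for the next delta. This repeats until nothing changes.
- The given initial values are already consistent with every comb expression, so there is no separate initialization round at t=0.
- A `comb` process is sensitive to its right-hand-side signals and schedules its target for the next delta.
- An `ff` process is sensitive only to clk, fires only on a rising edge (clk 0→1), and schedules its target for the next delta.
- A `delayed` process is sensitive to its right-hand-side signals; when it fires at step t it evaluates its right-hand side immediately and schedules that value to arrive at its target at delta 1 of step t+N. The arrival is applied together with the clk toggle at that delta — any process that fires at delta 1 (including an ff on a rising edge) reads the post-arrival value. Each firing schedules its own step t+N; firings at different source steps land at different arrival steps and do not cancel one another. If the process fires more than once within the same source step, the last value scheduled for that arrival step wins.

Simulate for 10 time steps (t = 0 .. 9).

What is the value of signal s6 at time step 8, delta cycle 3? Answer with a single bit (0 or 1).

t=0 Δ0: s6=1 s0=1 s4=1 s1=1 s3=0 s2=1 s5=0 clk=0
  Δ1: clk:0→1
  Δ2: s6:1→0, s3:0→1
  Δ3: s0:1→0, s5:0→1
  Δ4: s0:0→1
  (4Δ to stable)
t=1 Δ0: s6=0 s0=1 s4=1 s1=1 s3=1 s2=1 s5=1 clk=1
  Δ1: clk:1→0
  (1Δ to stable)
t=2 Δ0: s6=0 s0=1 s4=1 s1=1 s3=1 s2=1 s5=1 clk=0
  Δ1: clk:0→1
  Δ2: s6:0→1, s3:1→0
  Δ3: s0:1→0, s5:1→0
  Δ4: s0:0→1
  (4Δ to stable)
t=3 Δ0: s6=1 s0=1 s4=1 s1=1 s3=0 s2=1 s5=0 clk=1
  Δ1: clk:1→0
  (1Δ to stable)
t=4 Δ0: s6=1 s0=1 s4=1 s1=1 s3=0 s2=1 s5=0 clk=0
  Δ1: clk:0→1
  Δ2: s6:1→0, s3:0→1
  Δ3: s0:1→0, s5:0→1
  Δ4: s0:0→1
  (4Δ to stable)
t=5 Δ0: s6=0 s0=1 s4=1 s1=1 s3=1 s2=1 s5=1 clk=1
  Δ1: clk:1→0
  (1Δ to stable)
t=6 Δ0: s6=0 s0=1 s4=1 s1=1 s3=1 s2=1 s5=1 clk=0
  Δ1: clk:0→1
  Δ2: s6:0→1, s3:1→0
  Δ3: s0:1→0, s5:1→0
  Δ4: s0:0→1
  (4Δ to stable)
t=7 Δ0: s6=1 s0=1 s4=1 s1=1 s3=0 s2=1 s5=0 clk=1
  Δ1: clk:1→0
  (1Δ to stable)
t=8 Δ0: s6=1 s0=1 s4=1 s1=1 s3=0 s2=1 s5=0 clk=0
  Δ1: clk:0→1
  Δ2: s6:1→0, s3:0→1
  Δ3: s0:1→0, s5:0→1
  Δ4: s0:0→1
  (4Δ to stable)
t=9 Δ0: s6=0 s0=1 s4=1 s1=1 s3=1 s2=1 s5=1 clk=1
  Δ1: clk:1→0
  (1Δ to stable)

0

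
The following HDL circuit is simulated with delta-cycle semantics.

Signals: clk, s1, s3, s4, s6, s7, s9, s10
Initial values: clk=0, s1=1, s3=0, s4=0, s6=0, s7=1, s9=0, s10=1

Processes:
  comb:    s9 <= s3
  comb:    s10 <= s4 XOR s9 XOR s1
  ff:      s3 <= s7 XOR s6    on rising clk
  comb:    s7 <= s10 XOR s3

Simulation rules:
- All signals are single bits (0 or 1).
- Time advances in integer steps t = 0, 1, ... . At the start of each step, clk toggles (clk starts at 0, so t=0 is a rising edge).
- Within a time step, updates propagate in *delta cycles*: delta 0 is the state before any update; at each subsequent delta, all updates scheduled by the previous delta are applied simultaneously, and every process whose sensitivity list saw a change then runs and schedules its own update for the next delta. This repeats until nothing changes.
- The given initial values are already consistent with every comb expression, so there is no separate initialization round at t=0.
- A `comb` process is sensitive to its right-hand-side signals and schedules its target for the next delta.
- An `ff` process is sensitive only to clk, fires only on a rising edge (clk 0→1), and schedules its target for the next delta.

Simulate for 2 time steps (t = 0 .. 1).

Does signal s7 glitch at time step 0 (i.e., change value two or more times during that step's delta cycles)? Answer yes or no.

t=0 Δ0: s3=0 clk=0 s7=1 s9=0 s4=0 s10=1 s6=0 s1=1
  Δ1: clk:0→1
  Δ2: s3:0→1
  Δ3: s7:1→0, s9:0→1
  Δ4: s10:1→0
  Δ5: s7:0→1
  (5Δ to stable)
t=1 Δ0: s3=1 clk=1 s7=1 s9=1 s4=0 s10=0 s6=0 s1=1
  Δ1: clk:1→0
  (1Δ to stable)

yes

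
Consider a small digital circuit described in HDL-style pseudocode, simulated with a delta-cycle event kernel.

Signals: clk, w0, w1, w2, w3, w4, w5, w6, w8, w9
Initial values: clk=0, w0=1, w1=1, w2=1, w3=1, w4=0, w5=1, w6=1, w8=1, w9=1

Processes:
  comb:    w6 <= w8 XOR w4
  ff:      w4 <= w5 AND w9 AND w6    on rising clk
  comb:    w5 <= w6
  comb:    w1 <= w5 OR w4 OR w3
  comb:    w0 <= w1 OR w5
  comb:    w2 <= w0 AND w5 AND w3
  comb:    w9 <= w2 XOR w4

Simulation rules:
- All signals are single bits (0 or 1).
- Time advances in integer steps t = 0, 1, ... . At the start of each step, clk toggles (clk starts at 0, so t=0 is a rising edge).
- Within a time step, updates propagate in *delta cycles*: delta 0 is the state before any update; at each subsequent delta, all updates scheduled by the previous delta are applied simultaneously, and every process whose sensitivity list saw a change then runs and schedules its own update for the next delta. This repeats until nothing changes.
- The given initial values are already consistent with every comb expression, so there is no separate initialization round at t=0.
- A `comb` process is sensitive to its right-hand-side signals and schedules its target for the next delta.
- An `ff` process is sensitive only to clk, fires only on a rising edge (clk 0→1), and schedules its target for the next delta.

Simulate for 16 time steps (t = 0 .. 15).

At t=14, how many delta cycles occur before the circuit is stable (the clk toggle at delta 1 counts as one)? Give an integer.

6

[bits: w0,w2,w6,clk,w9,w5,w1,w3,w4,w8]
t=0: Δ0=1110111101 Δ1=1111111101 Δ2=1111111111 Δ3=1101011111 Δ4=1101001111 Δ5=1001001111 Δ6=1001101111 | 6Δ
t=1: Δ0=1001101111 Δ1=1000101111 | 1Δ
t=2: Δ0=1000101111 Δ1=1001101111 Δ2=1001101101 Δ3=1011001101 Δ4=1011011101 Δ5=1111011101 Δ6=1111111101 | 6Δ
t=3: Δ0=1111111101 Δ1=1110111101 | 1Δ
t=4: Δ0=1110111101 Δ1=1111111101 Δ2=1111111111 Δ3=1101011111 Δ4=1101001111 Δ5=1001001111 Δ6=1001101111 | 6Δ
t=5: Δ0=1001101111 Δ1=1000101111 | 1Δ
t=6: Δ0=1000101111 Δ1=1001101111 Δ2=1001101101 Δ3=1011001101 Δ4=1011011101 Δ5=1111011101 Δ6=1111111101 | 6Δ
t=7: Δ0=1111111101 Δ1=1110111101 | 1Δ
t=8: Δ0=1110111101 Δ1=1111111101 Δ2=1111111111 Δ3=1101011111 Δ4=1101001111 Δ5=1001001111 Δ6=1001101111 | 6Δ
t=9: Δ0=1001101111 Δ1=1000101111 | 1Δ
t=10: Δ0=1000101111 Δ1=1001101111 Δ2=1001101101 Δ3=1011001101 Δ4=1011011101 Δ5=1111011101 Δ6=1111111101 | 6Δ
t=11: Δ0=1111111101 Δ1=1110111101 | 1Δ
t=12: Δ0=1110111101 Δ1=1111111101 Δ2=1111111111 Δ3=1101011111 Δ4=1101001111 Δ5=1001001111 Δ6=1001101111 | 6Δ
t=13: Δ0=1001101111 Δ1=1000101111 | 1Δ
t=14: Δ0=1000101111 Δ1=1001101111 Δ2=1001101101 Δ3=1011001101 Δ4=1011011101 Δ5=1111011101 Δ6=1111111101 | 6Δ
t=15: Δ0=1111111101 Δ1=1110111101 | 1Δ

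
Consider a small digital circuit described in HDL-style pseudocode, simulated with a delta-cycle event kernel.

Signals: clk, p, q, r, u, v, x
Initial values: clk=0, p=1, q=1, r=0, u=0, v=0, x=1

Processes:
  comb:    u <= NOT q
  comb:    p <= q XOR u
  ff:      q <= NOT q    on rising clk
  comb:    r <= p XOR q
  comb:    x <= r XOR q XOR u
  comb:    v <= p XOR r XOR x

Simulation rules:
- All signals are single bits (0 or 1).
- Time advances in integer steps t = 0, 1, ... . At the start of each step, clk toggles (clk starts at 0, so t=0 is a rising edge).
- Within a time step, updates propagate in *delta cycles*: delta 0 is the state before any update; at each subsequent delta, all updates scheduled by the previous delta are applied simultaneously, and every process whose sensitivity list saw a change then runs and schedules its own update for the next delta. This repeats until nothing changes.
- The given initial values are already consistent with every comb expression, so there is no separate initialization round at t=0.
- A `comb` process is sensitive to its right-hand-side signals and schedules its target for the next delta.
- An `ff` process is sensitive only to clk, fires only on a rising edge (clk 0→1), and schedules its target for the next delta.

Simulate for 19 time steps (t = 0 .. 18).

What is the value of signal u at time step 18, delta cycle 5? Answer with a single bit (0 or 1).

0

[bits: u,v,x,q,p,r,clk]
t=0: Δ0=0011100 Δ1=0011101 Δ2=0010101 Δ3=1000011 Δ4=1100101 Δ5=1110111 Δ6=1100111 Δ7=1000111 | 7Δ
t=1: Δ0=1000111 Δ1=1000110 | 1Δ
t=2: Δ0=1000110 Δ1=1000111 Δ2=1001111 Δ3=0011001 Δ4=0111111 Δ5=0101101 Δ6=0111101 Δ7=0011101 | 7Δ
t=3: Δ0=0011101 Δ1=0011100 | 1Δ
t=4: Δ0=0011100 Δ1=0011101 Δ2=0010101 Δ3=1000011 Δ4=1100101 Δ5=1110111 Δ6=1100111 Δ7=1000111 | 7Δ
t=5: Δ0=1000111 Δ1=1000110 | 1Δ
t=6: Δ0=1000110 Δ1=1000111 Δ2=1001111 Δ3=0011001 Δ4=0111111 Δ5=0101101 Δ6=0111101 Δ7=0011101 | 7Δ
t=7: Δ0=0011101 Δ1=0011100 | 1Δ
t=8: Δ0=0011100 Δ1=0011101 Δ2=0010101 Δ3=1000011 Δ4=1100101 Δ5=1110111 Δ6=1100111 Δ7=1000111 | 7Δ
t=9: Δ0=1000111 Δ1=1000110 | 1Δ
t=10: Δ0=1000110 Δ1=1000111 Δ2=1001111 Δ3=0011001 Δ4=0111111 Δ5=0101101 Δ6=0111101 Δ7=0011101 | 7Δ
t=11: Δ0=0011101 Δ1=0011100 | 1Δ
t=12: Δ0=0011100 Δ1=0011101 Δ2=0010101 Δ3=1000011 Δ4=1100101 Δ5=1110111 Δ6=1100111 Δ7=1000111 | 7Δ
t=13: Δ0=1000111 Δ1=1000110 | 1Δ
t=14: Δ0=1000110 Δ1=1000111 Δ2=1001111 Δ3=0011001 Δ4=0111111 Δ5=0101101 Δ6=0111101 Δ7=0011101 | 7Δ
t=15: Δ0=0011101 Δ1=0011100 | 1Δ
t=16: Δ0=0011100 Δ1=0011101 Δ2=0010101 Δ3=1000011 Δ4=1100101 Δ5=1110111 Δ6=1100111 Δ7=1000111 | 7Δ
t=17: Δ0=1000111 Δ1=1000110 | 1Δ
t=18: Δ0=1000110 Δ1=1000111 Δ2=1001111 Δ3=0011001 Δ4=0111111 Δ5=0101101 Δ6=0111101 Δ7=0011101 | 7Δ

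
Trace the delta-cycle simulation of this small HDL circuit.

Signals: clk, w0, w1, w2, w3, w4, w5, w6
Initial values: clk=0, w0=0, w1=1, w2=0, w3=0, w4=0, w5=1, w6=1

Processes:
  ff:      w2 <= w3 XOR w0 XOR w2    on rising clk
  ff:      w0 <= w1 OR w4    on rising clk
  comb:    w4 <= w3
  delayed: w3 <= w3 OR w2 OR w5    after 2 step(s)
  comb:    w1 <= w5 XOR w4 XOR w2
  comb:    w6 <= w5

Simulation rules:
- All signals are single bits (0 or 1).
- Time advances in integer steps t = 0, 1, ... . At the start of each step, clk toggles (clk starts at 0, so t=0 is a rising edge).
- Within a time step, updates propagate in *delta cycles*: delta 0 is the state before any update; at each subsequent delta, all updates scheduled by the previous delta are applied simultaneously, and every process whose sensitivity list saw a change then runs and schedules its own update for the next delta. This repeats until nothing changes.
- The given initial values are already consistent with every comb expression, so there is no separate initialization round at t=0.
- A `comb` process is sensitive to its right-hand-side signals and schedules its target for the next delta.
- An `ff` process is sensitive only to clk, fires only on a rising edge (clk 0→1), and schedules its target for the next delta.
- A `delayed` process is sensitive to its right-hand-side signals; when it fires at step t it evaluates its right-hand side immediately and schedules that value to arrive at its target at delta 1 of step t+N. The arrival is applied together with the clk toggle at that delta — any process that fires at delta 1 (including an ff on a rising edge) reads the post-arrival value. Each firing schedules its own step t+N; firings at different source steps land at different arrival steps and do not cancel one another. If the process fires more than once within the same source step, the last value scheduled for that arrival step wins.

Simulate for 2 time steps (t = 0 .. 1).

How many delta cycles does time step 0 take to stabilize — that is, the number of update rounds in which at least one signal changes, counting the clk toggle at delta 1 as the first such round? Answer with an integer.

[bits: w6,w2,w0,w4,w3,w1,clk,w5]
t=0: Δ0=10000101 Δ1=10000111 Δ2=10100111 | 2Δ
t=1: Δ0=10100111 Δ1=10100101 | 1Δ

2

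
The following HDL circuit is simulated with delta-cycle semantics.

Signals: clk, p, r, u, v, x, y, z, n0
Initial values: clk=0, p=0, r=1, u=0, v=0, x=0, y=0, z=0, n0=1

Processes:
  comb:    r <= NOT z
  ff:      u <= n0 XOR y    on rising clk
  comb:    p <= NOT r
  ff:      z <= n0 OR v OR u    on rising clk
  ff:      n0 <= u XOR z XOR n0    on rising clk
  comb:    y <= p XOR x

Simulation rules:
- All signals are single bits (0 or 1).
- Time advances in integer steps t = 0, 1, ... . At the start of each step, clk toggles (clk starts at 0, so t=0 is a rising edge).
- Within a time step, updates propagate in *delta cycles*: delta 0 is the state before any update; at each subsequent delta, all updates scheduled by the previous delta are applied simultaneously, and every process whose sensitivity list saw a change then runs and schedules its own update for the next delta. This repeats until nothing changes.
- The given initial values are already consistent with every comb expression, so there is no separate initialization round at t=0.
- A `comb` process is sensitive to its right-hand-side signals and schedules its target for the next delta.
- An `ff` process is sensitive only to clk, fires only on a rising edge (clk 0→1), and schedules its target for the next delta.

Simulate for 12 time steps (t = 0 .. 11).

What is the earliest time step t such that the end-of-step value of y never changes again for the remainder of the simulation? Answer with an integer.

t=0 Δ0: r=1 u=0 clk=0 x=0 v=0 p=0 z=0 y=0 n0=1
  Δ1: clk:0→1
  Δ2: u:0→1, z:0→1
  Δ3: r:1→0
  Δ4: p:0→1
  Δ5: y:0→1
  (5Δ to stable)
t=1 Δ0: r=0 u=1 clk=1 x=0 v=0 p=1 z=1 y=1 n0=1
  Δ1: clk:1→0
  (1Δ to stable)
t=2 Δ0: r=0 u=1 clk=0 x=0 v=0 p=1 z=1 y=1 n0=1
  Δ1: clk:0→1
  Δ2: u:1→0
  (2Δ to stable)
t=3 Δ0: r=0 u=0 clk=1 x=0 v=0 p=1 z=1 y=1 n0=1
  Δ1: clk:1→0
  (1Δ to stable)
t=4 Δ0: r=0 u=0 clk=0 x=0 v=0 p=1 z=1 y=1 n0=1
  Δ1: clk:0→1
  Δ2: n0:1→0
  (2Δ to stable)
t=5 Δ0: r=0 u=0 clk=1 x=0 v=0 p=1 z=1 y=1 n0=0
  Δ1: clk:1→0
  (1Δ to stable)
t=6 Δ0: r=0 u=0 clk=0 x=0 v=0 p=1 z=1 y=1 n0=0
  Δ1: clk:0→1
  Δ2: u:0→1, z:1→0, n0:0→1
  Δ3: r:0→1
  Δ4: p:1→0
  Δ5: y:1→0
  (5Δ to stable)
t=7 Δ0: r=1 u=1 clk=1 x=0 v=0 p=0 z=0 y=0 n0=1
  Δ1: clk:1→0
  (1Δ to stable)
t=8 Δ0: r=1 u=1 clk=0 x=0 v=0 p=0 z=0 y=0 n0=1
  Δ1: clk:0→1
  Δ2: z:0→1, n0:1→0
  Δ3: r:1→0
  Δ4: p:0→1
  Δ5: y:0→1
  (5Δ to stable)
t=9 Δ0: r=0 u=1 clk=1 x=0 v=0 p=1 z=1 y=1 n0=0
  Δ1: clk:1→0
  (1Δ to stable)
t=10 Δ0: r=0 u=1 clk=0 x=0 v=0 p=1 z=1 y=1 n0=0
  Δ1: clk:0→1
  (1Δ to stable)
t=11 Δ0: r=0 u=1 clk=1 x=0 v=0 p=1 z=1 y=1 n0=0
  Δ1: clk:1→0
  (1Δ to stable)

8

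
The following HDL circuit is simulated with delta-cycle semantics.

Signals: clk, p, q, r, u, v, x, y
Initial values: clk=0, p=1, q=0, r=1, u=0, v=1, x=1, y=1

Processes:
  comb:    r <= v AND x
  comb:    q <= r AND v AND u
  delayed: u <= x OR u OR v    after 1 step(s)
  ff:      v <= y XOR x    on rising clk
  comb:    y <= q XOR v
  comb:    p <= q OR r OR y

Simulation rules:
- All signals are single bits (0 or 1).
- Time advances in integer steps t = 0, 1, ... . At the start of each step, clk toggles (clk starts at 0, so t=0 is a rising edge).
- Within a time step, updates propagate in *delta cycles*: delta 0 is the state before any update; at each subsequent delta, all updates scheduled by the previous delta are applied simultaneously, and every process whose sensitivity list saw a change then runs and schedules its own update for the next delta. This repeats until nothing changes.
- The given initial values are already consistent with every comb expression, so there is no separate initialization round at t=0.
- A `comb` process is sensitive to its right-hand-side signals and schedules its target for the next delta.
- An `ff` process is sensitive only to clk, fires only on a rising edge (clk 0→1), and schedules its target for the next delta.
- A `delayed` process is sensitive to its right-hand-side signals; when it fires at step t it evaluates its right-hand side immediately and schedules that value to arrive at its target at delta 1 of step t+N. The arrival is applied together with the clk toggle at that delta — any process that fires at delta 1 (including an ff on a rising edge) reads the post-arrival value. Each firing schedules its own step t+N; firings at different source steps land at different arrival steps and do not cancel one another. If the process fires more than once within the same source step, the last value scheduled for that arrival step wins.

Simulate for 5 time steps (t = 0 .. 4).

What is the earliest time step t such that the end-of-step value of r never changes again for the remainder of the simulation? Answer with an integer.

2

t0.Δ0 v=1 r=1 q=0 x=1 u=0 y=1 p=1 clk=0
t0.Δ1 v=1 r=1 q=0 x=1 u=0 y=1 p=1 clk=1
t0.Δ2 v=0 r=1 q=0 x=1 u=0 y=1 p=1 clk=1
t0.Δ3 v=0 r=0 q=0 x=1 u=0 y=0 p=1 clk=1
t0.Δ4 v=0 r=0 q=0 x=1 u=0 y=0 p=0 clk=1
t1.Δ0 v=0 r=0 q=0 x=1 u=0 y=0 p=0 clk=1
t1.Δ1 v=0 r=0 q=0 x=1 u=1 y=0 p=0 clk=0
t2.Δ0 v=0 r=0 q=0 x=1 u=1 y=0 p=0 clk=0
t2.Δ1 v=0 r=0 q=0 x=1 u=1 y=0 p=0 clk=1
t2.Δ2 v=1 r=0 q=0 x=1 u=1 y=0 p=0 clk=1
t2.Δ3 v=1 r=1 q=0 x=1 u=1 y=1 p=0 clk=1
t2.Δ4 v=1 r=1 q=1 x=1 u=1 y=1 p=1 clk=1
t2.Δ5 v=1 r=1 q=1 x=1 u=1 y=0 p=1 clk=1
t3.Δ0 v=1 r=1 q=1 x=1 u=1 y=0 p=1 clk=1
t3.Δ1 v=1 r=1 q=1 x=1 u=1 y=0 p=1 clk=0
t4.Δ0 v=1 r=1 q=1 x=1 u=1 y=0 p=1 clk=0
t4.Δ1 v=1 r=1 q=1 x=1 u=1 y=0 p=1 clk=1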